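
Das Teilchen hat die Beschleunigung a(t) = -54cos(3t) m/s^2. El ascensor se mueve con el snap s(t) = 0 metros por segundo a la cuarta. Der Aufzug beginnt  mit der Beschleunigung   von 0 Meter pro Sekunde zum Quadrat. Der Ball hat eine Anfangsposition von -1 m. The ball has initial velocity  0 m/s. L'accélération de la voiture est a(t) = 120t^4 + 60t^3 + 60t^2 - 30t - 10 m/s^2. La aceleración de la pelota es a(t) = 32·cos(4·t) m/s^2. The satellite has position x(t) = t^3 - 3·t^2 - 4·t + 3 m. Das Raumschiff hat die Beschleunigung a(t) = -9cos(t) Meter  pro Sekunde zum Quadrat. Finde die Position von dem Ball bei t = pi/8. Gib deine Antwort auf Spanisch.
Debemos encontrar la integral de nuestra ecuación de la aceleración a(t) = 32·cos(4·t) 2 veces. La integral de la aceleración es la velocidad. Usando v(0) = 0, obtenemos v(t) = 8·sin(4·t). Integrando la velocidad y usando la condición inicial x(0) = -1, obtenemos x(t) = 1 - 2·cos(4·t). De la ecuación de la posición x(t) = 1 - 2·cos(4·t), sustituimos t = pi/8 para obtener x = 1.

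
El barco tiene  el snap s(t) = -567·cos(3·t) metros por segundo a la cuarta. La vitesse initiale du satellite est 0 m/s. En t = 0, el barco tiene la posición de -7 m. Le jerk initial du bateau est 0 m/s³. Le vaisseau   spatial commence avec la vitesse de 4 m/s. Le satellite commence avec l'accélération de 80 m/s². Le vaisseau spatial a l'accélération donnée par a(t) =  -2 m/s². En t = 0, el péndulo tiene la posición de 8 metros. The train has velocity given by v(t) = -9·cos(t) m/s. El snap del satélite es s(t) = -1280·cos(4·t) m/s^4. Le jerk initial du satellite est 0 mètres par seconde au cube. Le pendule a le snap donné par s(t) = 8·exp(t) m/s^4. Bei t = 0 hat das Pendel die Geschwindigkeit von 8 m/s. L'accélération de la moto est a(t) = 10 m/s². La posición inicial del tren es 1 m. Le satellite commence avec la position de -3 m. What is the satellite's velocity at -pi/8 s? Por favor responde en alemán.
Ausgehend von dem Snap s(t) = -1280·cos(4·t), nehmen wir 3 Integrale. Mit ∫s(t)dt und Anwendung von j(0) = 0, finden wir j(t) = -320·sin(4·t). Das Integral von dem Ruck ist die Beschleunigung. Mit a(0) = 80 erhalten wir a(t) = 80·cos(4·t). Das Integral von der Beschleunigung, mit v(0) = 0, ergibt die Geschwindigkeit: v(t) = 20·sin(4·t). Aus der Gleichung für die Geschwindigkeit v(t) = 20·sin(4·t), setzen wir t = -pi/8 ein und erhalten v = -20.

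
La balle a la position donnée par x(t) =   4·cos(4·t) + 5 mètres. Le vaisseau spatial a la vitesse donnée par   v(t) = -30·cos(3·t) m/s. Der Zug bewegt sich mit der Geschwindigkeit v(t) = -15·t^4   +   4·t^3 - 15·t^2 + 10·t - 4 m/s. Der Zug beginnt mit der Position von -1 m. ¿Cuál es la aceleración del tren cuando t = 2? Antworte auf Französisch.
En partant de la vitesse v(t) = -15·t^4 + 4·t^3 - 15·t^2 + 10·t - 4, nous prenons 1 dérivée. En prenant d/dt de v(t), nous trouvons a(t) = -60·t^3 + 12·t^2 - 30·t + 10. En utilisant a(t) = -60·t^3 + 12·t^2 - 30·t + 10 et en substituant t = 2, nous trouvons a = -482.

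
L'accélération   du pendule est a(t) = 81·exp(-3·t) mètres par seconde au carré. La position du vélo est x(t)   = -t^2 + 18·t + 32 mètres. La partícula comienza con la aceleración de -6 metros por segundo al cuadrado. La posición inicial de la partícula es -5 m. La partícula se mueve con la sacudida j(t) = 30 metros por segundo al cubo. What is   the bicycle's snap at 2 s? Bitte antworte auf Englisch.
Starting from position x(t) = -t^2 + 18·t + 32, we take 4 derivatives. The derivative of position gives velocity: v(t) = 18 - 2·t. The derivative of velocity gives acceleration: a(t) = -2. The derivative of acceleration gives jerk: j(t) = 0. Differentiating jerk, we get snap: s(t) = 0. Using s(t) = 0 and substituting t = 2, we find s = 0.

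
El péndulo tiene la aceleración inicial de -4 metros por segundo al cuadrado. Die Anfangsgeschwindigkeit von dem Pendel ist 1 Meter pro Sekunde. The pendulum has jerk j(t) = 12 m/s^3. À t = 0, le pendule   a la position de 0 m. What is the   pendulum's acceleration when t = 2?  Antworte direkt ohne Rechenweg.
The acceleration at t = 2 is a = 20.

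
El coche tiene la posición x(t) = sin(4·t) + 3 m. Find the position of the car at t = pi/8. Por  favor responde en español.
Tenemos la posición x(t) = sin(4·t) + 3. Sustituyendo t = pi/8: x(pi/8) = 4.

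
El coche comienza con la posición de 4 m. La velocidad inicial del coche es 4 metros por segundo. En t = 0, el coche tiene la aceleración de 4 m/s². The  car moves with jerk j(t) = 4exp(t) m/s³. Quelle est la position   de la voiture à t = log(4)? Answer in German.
Um dies zu lösen, müssen wir 3 Integrale unserer Gleichung für den Ruck j(t) = 4·exp(t) finden. Durch Integration von dem Ruck und Verwendung der Anfangsbedingung a(0) = 4, erhalten wir a(t) = 4·exp(t). Das Integral von der Beschleunigung ist die Geschwindigkeit. Mit v(0) = 4 erhalten wir v(t) = 4·exp(t). Mit ∫v(t)dt und Anwendung von x(0) = 4, finden wir x(t) = 4·exp(t). Mit x(t) = 4·exp(t) und Einsetzen von t = log(4), finden wir x = 16.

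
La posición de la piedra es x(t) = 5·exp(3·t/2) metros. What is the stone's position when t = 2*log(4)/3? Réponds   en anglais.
From the given position equation x(t) = 5·exp(3·t/2), we substitute t = 2*log(4)/3 to get x = 20.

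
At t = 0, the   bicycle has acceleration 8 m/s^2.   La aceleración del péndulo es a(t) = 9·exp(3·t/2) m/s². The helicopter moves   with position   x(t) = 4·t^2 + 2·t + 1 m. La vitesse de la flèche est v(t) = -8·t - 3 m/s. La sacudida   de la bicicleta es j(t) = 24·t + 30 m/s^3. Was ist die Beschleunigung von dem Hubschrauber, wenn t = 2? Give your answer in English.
We must differentiate our position equation x(t) = 4·t^2 + 2·t + 1 2 times. The derivative of position gives velocity: v(t) = 8·t + 2. The derivative of velocity gives acceleration: a(t) = 8. From the given acceleration equation a(t) = 8, we substitute t = 2 to get a = 8.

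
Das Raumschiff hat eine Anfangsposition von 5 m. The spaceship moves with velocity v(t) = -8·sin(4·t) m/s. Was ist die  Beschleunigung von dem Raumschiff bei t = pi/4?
Um dies zu lösen, müssen wir 1 Ableitung unserer Gleichung für die Geschwindigkeit v(t) = -8·sin(4·t) nehmen. Mit d/dt von v(t) finden wir a(t) = -32·cos(4·t). Wir haben die Beschleunigung a(t) = -32·cos(4·t). Durch Einsetzen von t = pi/4: a(pi/4) = 32.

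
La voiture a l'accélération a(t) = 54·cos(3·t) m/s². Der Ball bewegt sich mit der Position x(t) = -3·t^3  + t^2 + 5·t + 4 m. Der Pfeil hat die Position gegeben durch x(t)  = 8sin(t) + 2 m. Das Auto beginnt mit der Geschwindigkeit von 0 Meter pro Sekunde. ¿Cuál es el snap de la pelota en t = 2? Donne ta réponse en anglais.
We must differentiate our position equation x(t) = -3·t^3 + t^2 + 5·t + 4 4 times. The derivative of position gives velocity: v(t) = -9·t^2 + 2·t + 5. Differentiating velocity, we get acceleration: a(t) = 2 - 18·t. The derivative of acceleration gives jerk: j(t) = -18. The derivative of jerk gives snap: s(t) = 0. We have snap s(t) = 0. Substituting t = 2: s(2) = 0.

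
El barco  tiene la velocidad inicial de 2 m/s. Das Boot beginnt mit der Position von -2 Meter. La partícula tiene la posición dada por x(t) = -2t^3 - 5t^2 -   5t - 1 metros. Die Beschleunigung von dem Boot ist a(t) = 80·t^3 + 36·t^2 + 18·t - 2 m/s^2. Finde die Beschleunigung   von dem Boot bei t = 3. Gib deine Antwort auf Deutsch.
Wir haben die Beschleunigung a(t) = 80·t^3 + 36·t^2 + 18·t - 2. Durch Einsetzen von t = 3: a(3) = 2536.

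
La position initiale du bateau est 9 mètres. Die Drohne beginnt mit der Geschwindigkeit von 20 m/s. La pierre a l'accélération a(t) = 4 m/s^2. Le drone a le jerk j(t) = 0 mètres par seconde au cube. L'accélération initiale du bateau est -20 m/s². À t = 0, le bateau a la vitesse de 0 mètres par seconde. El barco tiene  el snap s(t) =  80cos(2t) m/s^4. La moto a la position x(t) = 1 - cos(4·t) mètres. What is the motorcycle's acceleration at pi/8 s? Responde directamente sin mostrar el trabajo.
The answer is 0.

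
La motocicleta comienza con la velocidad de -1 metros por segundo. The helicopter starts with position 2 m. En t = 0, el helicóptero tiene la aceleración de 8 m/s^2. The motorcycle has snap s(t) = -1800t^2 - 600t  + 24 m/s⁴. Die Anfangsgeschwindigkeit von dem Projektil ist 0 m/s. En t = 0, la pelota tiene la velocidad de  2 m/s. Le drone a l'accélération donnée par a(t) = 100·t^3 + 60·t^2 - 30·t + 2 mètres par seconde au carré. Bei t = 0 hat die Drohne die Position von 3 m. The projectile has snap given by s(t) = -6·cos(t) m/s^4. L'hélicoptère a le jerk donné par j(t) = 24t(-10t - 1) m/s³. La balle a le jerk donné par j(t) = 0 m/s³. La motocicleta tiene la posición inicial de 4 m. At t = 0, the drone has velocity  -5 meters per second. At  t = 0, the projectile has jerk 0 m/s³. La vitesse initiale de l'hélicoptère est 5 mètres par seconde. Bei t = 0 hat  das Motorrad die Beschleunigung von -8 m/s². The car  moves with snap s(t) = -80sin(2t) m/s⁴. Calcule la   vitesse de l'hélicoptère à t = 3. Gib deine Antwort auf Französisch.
Nous devons intégrer notre équation du jerk j(t) = 24·t·(-10·t - 1) 2 fois. La primitive du jerk est l'accélération. En utilisant a(0) = 8, nous obtenons a(t) = -80·t^3 - 12·t^2 + 8. L'intégrale de l'accélération est la vitesse. En utilisant v(0) = 5, nous obtenons v(t) = -20·t^4 - 4·t^3 + 8·t + 5. De l'équation de la vitesse v(t) = -20·t^4 - 4·t^3 + 8·t + 5, nous substituons t = 3 pour obtenir v = -1699.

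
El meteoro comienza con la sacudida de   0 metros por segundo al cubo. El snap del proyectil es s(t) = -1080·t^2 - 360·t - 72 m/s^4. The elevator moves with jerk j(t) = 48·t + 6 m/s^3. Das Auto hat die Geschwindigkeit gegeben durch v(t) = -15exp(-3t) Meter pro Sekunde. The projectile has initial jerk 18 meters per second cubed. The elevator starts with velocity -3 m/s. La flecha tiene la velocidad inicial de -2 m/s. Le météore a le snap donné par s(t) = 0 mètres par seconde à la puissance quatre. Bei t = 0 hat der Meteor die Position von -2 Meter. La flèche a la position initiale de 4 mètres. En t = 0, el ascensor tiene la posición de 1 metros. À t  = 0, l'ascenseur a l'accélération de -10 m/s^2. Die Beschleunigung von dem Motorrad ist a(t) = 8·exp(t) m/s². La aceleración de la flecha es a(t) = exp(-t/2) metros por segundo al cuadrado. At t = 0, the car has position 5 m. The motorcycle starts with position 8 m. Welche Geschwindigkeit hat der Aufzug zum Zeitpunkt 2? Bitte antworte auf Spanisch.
Para resolver esto, necesitamos tomar 2 integrales de nuestra ecuación de la sacudida j(t) = 48·t + 6. Tomando ∫j(t)dt y aplicando a(0) = -10, encontramos a(t) = 24·t^2 + 6·t - 10. Integrando la aceleración y usando la condición inicial v(0) = -3, obtenemos v(t) = 8·t^3 + 3·t^2 - 10·t - 3. Usando v(t) = 8·t^3 + 3·t^2 - 10·t - 3 y sustituyendo t = 2, encontramos v = 53.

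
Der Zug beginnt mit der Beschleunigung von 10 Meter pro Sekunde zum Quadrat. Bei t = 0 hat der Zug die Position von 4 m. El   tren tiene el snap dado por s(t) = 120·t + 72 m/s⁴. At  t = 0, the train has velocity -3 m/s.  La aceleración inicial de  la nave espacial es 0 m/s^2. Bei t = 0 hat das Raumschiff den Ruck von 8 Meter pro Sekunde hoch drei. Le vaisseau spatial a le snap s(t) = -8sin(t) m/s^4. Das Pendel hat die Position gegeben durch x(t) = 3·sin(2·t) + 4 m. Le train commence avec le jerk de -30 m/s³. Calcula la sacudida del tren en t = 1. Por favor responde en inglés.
To solve this, we need to take 1 antiderivative of our snap equation s(t) = 120·t + 72. Integrating snap and using the initial condition j(0) = -30, we get j(t) = 60·t^2 + 72·t - 30. We have jerk j(t) = 60·t^2 + 72·t - 30. Substituting t = 1: j(1) = 102.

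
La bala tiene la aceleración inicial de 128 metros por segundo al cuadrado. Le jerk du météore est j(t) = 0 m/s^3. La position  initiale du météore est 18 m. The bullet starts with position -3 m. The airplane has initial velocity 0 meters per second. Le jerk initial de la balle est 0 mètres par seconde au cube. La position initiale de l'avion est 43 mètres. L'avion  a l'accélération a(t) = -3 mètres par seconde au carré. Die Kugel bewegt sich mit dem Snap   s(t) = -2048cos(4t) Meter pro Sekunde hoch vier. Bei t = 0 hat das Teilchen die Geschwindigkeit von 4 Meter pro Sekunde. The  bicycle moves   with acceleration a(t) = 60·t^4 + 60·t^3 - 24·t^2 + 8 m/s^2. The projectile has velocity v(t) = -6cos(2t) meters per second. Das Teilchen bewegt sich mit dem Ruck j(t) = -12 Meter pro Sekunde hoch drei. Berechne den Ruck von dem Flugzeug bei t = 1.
Ausgehend von der Beschleunigung a(t) = -3, nehmen wir 1 Ableitung. Durch Ableiten von der Beschleunigung erhalten wir den Ruck: j(t) = 0. Mit j(t) = 0 und Einsetzen von t = 1, finden wir j = 0.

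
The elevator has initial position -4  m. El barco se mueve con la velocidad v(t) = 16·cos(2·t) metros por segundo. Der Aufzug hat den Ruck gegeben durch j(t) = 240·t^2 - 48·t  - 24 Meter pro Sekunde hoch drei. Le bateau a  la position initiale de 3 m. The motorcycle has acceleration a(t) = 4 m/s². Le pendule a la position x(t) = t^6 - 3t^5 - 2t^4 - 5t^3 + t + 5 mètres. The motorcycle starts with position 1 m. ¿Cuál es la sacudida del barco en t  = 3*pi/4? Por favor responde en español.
Debemos derivar nuestra ecuación de la velocidad v(t) = 16·cos(2·t) 2 veces. La derivada de la velocidad da la aceleración: a(t) = -32·sin(2·t). Derivando la aceleración, obtenemos la sacudida: j(t) = -64·cos(2·t). Tenemos la sacudida j(t) = -64·cos(2·t). Sustituyendo t = 3*pi/4: j(3*pi/4) = 0.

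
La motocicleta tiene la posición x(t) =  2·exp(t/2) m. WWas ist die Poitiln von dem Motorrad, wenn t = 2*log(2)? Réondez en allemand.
Mit x(t) = 2·exp(t/2) und Einsetzen von t = 2*log(2), finden wir x = 4.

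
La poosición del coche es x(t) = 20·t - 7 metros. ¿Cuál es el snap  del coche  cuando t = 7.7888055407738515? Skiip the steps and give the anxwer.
s(7.7888055407738515) = 0.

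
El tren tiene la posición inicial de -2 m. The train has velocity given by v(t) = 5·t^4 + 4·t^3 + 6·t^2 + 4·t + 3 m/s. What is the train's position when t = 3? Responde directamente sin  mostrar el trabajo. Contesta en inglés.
The answer is 403.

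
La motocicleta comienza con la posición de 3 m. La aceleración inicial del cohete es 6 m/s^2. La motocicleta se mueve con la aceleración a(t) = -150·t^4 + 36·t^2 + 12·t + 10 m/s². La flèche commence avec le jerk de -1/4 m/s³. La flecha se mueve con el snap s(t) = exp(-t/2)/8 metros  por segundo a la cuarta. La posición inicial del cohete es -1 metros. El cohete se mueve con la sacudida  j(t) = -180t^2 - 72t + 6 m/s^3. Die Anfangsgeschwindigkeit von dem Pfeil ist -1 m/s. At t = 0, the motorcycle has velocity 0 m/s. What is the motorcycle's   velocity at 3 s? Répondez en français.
Pour résoudre ceci, nous devons prendre 1 intégrale de notre équation de l'accélération a(t) = -150·t^4 + 36·t^2 + 12·t + 10. La primitive de l'accélération, avec v(0) = 0, donne la vitesse: v(t) = 2·t·(-15·t^4 + 6·t^2 + 3·t + 5). En utilisant v(t) = 2·t·(-15·t^4 + 6·t^2 + 3·t + 5) et en substituant t = 3, nous trouvons v = -6882.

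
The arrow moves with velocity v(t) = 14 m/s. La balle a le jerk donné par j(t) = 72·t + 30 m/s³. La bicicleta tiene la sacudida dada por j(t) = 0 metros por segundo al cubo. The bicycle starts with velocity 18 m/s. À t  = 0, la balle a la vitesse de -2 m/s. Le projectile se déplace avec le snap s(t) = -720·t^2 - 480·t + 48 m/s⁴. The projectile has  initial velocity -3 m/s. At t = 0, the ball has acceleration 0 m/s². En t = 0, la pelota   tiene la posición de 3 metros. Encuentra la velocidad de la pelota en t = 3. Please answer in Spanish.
Debemos encontrar la antiderivada de nuestra ecuación de la sacudida j(t) = 72·t + 30 2 veces. Tomando ∫j(t)dt y aplicando a(0) = 0, encontramos a(t) = 6·t·(6·t + 5). La integral de la aceleración, con v(0) = -2, da la velocidad: v(t) = 12·t^3 + 15·t^2 - 2. Usando v(t) = 12·t^3 + 15·t^2 - 2 y sustituyendo t = 3, encontramos v = 457.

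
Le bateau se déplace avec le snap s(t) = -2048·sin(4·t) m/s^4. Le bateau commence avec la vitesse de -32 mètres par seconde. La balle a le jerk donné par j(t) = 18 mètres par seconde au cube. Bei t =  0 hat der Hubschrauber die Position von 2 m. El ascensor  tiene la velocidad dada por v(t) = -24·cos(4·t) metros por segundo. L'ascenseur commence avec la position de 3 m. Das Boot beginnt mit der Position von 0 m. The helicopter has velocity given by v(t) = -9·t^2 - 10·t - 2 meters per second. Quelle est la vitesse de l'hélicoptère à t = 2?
En utilisant v(t) = -9·t^2 - 10·t - 2 et en substituant t = 2, nous trouvons v = -58.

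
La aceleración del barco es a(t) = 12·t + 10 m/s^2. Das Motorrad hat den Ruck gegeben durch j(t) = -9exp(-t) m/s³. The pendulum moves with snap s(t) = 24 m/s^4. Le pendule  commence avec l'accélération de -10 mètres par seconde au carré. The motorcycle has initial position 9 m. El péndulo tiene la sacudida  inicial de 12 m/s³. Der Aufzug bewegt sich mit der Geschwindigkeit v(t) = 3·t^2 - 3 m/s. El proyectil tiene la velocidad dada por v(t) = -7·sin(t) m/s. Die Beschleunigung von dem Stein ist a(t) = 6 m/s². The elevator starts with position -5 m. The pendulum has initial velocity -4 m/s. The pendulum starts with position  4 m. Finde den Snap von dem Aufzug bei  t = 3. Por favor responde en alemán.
Ausgehend von der Geschwindigkeit v(t) = 3·t^2 - 3, nehmen wir 3 Ableitungen. Durch Ableiten von der Geschwindigkeit erhalten wir die Beschleunigung: a(t) = 6·t. Durch Ableiten von der Beschleunigung erhalten wir den Ruck: j(t) = 6. Mit d/dt von j(t) finden wir s(t) = 0. Wir haben den Snap s(t) = 0. Durch Einsetzen von t = 3: s(3) = 0.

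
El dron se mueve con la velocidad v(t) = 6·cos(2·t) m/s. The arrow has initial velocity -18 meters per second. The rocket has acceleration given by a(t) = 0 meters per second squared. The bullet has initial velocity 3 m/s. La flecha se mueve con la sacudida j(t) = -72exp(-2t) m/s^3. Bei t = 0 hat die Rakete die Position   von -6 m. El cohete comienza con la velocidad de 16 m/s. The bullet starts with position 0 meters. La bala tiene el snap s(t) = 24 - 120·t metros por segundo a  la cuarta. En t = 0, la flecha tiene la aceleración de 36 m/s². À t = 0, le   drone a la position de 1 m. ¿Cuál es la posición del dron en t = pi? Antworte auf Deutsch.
Um dies zu lösen, müssen wir 1 Integral unserer Gleichung für die Geschwindigkeit v(t) = 6·cos(2·t) finden. Durch Integration von der Geschwindigkeit und Verwendung der Anfangsbedingung x(0) = 1, erhalten wir x(t) = 3·sin(2·t) + 1. Wir haben die Position x(t) = 3·sin(2·t) + 1. Durch Einsetzen von t = pi: x(pi) = 1.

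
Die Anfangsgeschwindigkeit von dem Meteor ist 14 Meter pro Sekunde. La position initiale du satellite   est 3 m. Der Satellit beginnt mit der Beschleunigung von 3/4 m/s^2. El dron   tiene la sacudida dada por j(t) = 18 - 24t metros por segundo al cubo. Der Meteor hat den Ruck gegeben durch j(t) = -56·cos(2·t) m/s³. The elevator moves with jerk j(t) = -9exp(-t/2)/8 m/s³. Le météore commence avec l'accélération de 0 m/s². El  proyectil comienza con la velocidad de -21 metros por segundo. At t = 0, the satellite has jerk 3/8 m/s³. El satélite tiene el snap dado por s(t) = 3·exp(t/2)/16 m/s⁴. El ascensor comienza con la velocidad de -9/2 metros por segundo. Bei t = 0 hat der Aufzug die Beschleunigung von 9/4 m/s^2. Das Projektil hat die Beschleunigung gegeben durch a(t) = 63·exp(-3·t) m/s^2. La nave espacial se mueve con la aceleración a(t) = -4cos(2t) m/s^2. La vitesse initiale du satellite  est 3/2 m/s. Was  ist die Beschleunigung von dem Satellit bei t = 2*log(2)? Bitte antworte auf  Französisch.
Nous devons trouver la primitive de notre équation du snap s(t) = 3·exp(t/2)/16 2 fois. La primitive du snap, avec j(0) = 3/8, donne le jerk: j(t) = 3·exp(t/2)/8. En intégrant le jerk et en utilisant la condition initiale a(0) = 3/4, nous obtenons a(t) = 3·exp(t/2)/4. Nous avons l'accélération a(t) = 3·exp(t/2)/4. En substituant t = 2*log(2): a(2*log(2)) = 3/2.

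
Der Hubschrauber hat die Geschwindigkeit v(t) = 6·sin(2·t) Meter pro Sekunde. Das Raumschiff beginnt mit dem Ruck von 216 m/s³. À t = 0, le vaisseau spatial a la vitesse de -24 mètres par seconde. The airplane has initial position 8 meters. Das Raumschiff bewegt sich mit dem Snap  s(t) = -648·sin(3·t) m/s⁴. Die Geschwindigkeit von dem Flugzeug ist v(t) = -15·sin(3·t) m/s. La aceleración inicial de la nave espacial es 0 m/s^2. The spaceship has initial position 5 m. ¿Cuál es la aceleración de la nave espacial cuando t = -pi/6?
Debemos encontrar la integral de nuestra ecuación del snap s(t) = -648·sin(3·t) 2 veces. Integrando el snap y usando la condición inicial j(0) = 216, obtenemos j(t) = 216·cos(3·t). Tomando ∫j(t)dt y aplicando a(0) = 0, encontramos a(t) = 72·sin(3·t). De la ecuación de la aceleración a(t) = 72·sin(3·t), sustituimos t = -pi/6 para obtener a = -72.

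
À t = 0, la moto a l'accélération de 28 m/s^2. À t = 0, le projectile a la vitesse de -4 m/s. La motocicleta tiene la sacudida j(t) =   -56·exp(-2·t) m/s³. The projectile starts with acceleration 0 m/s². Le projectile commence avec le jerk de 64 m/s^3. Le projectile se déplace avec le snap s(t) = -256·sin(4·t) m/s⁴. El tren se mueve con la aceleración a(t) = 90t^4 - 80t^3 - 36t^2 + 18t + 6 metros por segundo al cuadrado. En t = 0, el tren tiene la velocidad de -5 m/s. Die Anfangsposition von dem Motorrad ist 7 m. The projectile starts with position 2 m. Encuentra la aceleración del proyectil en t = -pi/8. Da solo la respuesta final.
a(-pi/8) = -16.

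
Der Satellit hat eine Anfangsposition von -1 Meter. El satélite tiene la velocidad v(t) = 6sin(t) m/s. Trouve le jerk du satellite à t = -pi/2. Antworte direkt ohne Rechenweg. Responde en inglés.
The jerk at t = -pi/2 is j = 6.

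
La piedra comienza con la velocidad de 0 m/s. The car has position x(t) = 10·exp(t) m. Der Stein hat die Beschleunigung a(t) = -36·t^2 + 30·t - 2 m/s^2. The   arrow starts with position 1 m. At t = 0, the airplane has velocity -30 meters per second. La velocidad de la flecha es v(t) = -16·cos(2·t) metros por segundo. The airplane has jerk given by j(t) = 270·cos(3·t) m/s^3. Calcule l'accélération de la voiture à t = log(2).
Pour résoudre ceci, nous devons prendre 2 dérivées de notre équation de la position x(t) = 10·exp(t). En dérivant la position, nous obtenons la vitesse: v(t) = 10·exp(t). En dérivant la vitesse, nous obtenons l'accélération: a(t) = 10·exp(t). En utilisant a(t) = 10·exp(t) et en substituant t = log(2), nous trouvons a = 20.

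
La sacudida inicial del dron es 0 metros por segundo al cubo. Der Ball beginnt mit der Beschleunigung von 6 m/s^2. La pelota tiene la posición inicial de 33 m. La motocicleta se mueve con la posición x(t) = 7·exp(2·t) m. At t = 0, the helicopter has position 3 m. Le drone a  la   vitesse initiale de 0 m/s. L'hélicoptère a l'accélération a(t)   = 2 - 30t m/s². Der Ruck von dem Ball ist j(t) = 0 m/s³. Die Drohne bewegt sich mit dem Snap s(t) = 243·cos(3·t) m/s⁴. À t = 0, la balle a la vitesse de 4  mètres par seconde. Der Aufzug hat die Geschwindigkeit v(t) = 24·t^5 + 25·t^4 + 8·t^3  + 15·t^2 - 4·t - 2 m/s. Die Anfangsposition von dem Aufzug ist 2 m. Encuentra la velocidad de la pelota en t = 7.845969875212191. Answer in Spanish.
Necesitamos integrar nuestra ecuación de la sacudida j(t) = 0 2 veces. La antiderivada de la sacudida es la aceleración. Usando a(0) = 6, obtenemos a(t) = 6. Integrando la aceleración y usando la condición inicial v(0) = 4, obtenemos v(t) = 6·t + 4. Usando v(t) = 6·t + 4 y sustituyendo t = 7.845969875212191, encontramos v = 51.0758192512731.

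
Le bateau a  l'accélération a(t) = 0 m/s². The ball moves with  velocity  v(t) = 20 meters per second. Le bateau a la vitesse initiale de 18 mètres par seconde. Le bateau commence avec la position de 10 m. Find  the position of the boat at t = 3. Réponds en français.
Pour résoudre ceci, nous devons prendre 2 primitives de notre équation de l'accélération a(t) = 0. En intégrant l'accélération et en utilisant la condition initiale v(0) = 18, nous obtenons v(t) = 18. La primitive de la vitesse, avec x(0) = 10, donne la position: x(t) = 18·t + 10. Nous avons la position x(t) = 18·t + 10. En substituant t = 3: x(3) = 64.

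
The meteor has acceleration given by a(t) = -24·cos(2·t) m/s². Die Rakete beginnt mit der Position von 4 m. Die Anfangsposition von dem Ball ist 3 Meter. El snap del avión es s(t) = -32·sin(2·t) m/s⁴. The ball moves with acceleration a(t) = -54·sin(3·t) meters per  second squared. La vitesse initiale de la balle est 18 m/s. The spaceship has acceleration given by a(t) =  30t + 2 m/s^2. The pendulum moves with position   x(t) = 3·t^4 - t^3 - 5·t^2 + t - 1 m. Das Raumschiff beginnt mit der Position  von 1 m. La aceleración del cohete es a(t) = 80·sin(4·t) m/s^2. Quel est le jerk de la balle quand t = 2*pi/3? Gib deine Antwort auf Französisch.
Pour résoudre ceci, nous devons prendre 1 dérivée de notre équation de l'accélération a(t) = -54·sin(3·t). En dérivant l'accélération, nous obtenons le jerk: j(t) = -162·cos(3·t). En utilisant j(t) = -162·cos(3·t) et en substituant t = 2*pi/3, nous trouvons j = -162.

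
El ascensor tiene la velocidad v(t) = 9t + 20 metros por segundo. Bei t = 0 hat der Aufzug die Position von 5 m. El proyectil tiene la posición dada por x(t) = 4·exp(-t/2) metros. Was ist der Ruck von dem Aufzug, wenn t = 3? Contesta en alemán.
Wir müssen unsere Gleichung für die Geschwindigkeit v(t) = 9·t + 20 2-mal ableiten. Durch Ableiten von der Geschwindigkeit erhalten wir die Beschleunigung: a(t) = 9. Die Ableitung von der Beschleunigung ergibt den Ruck: j(t) = 0. Aus der Gleichung für den Ruck j(t) = 0, setzen wir t = 3 ein und erhalten j = 0.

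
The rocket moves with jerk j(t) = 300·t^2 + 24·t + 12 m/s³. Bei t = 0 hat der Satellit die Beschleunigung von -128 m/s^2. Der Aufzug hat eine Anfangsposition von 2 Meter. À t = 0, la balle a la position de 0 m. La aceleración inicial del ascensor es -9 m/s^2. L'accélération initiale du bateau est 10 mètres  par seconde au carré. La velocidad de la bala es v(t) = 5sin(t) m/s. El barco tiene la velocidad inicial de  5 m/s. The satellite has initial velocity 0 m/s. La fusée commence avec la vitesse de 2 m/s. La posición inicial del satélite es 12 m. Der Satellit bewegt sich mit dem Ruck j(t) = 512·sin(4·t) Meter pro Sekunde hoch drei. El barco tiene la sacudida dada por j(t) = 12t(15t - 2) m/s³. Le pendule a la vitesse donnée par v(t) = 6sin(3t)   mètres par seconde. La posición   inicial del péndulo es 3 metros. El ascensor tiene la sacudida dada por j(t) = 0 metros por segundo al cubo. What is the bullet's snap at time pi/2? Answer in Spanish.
Debemos derivar nuestra ecuación de la velocidad v(t) = 5·sin(t) 3 veces. La derivada de la velocidad da la aceleración: a(t) = 5·cos(t). Derivando la aceleración, obtenemos la sacudida: j(t) = -5·sin(t). Tomando d/dt de j(t), encontramos s(t) = -5·cos(t). Usando s(t) = -5·cos(t) y sustituyendo t = pi/2, encontramos s = 0.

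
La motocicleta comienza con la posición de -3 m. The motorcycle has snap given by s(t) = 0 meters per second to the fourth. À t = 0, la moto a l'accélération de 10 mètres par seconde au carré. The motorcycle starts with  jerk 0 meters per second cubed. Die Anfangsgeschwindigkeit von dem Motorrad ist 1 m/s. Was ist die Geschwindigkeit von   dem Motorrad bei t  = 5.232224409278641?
Wir müssen das Integral unserer Gleichung für den Snap s(t) = 0 3-mal finden. Durch Integration von dem Snap und Verwendung der Anfangsbedingung j(0) = 0, erhalten wir j(t) = 0. Durch Integration von dem Ruck und Verwendung der Anfangsbedingung a(0) = 10, erhalten wir a(t) = 10. Mit ∫a(t)dt und Anwendung von v(0) = 1, finden wir v(t) = 10·t + 1. Mit v(t) = 10·t + 1 und Einsetzen von t = 5.232224409278641, finden wir v = 53.3222440927864.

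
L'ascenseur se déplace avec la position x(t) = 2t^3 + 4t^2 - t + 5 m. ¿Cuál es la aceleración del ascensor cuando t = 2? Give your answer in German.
Ausgehend von der Position x(t) = 2·t^3 + 4·t^2 - t + 5, nehmen wir 2 Ableitungen. Durch Ableiten von der Position erhalten wir die Geschwindigkeit: v(t) = 6·t^2 + 8·t - 1. Mit d/dt von v(t) finden wir a(t) = 12·t + 8. Aus der Gleichung für die Beschleunigung a(t) = 12·t + 8, setzen wir t = 2 ein und erhalten a = 32.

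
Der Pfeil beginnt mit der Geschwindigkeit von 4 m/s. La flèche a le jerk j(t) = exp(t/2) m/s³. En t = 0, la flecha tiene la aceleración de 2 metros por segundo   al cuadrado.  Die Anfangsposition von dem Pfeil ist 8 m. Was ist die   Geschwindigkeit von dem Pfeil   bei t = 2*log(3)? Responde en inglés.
To solve this, we need to take 2 integrals of our jerk equation j(t) = exp(t/2). Finding the integral of j(t) and using a(0) = 2: a(t) = 2·exp(t/2). The integral of acceleration, with v(0) = 4, gives velocity: v(t) = 4·exp(t/2). We have velocity v(t) = 4·exp(t/2). Substituting t = 2*log(3): v(2*log(3)) = 12.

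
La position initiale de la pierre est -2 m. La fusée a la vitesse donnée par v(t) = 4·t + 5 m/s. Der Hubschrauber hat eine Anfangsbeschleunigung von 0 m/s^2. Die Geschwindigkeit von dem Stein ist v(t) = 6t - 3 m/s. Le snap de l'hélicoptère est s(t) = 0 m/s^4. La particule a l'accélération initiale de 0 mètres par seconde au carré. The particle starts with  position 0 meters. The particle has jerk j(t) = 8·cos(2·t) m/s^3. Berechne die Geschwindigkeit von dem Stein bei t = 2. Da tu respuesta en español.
Usando v(t) = 6·t - 3 y sustituyendo t = 2, encontramos v = 9.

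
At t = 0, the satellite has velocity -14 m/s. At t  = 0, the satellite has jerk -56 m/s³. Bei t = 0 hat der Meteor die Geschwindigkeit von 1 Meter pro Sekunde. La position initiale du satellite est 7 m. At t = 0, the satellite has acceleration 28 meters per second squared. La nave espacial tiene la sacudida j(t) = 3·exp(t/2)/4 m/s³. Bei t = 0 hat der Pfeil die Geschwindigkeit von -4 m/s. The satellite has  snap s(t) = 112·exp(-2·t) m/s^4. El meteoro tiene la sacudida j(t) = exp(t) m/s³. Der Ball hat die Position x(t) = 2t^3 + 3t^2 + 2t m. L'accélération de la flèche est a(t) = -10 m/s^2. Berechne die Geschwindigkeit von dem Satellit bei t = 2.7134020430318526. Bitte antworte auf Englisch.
Starting from snap s(t) = 112·exp(-2·t), we take 3 integrals. Taking ∫s(t)dt and applying j(0) = -56, we find j(t) = -56·exp(-2·t). Finding the antiderivative of j(t) and using a(0) = 28: a(t) = 28·exp(-2·t). Taking ∫a(t)dt and applying v(0) = -14, we find v(t) = -14·exp(-2·t). Using v(t) = -14·exp(-2·t) and substituting t = 2.7134020430318526, we find v = -0.0615597669073803.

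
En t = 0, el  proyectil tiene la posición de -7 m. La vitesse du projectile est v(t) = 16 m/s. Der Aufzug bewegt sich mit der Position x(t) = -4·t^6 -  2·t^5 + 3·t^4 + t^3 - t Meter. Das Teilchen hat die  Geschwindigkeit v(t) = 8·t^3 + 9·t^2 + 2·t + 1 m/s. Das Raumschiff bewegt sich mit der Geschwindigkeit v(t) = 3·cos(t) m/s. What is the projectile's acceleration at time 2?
To solve this, we need to take 1 derivative of our velocity equation v(t) = 16. Differentiating velocity, we get acceleration: a(t) = 0. From the given acceleration equation a(t) = 0, we substitute t = 2 to get a = 0.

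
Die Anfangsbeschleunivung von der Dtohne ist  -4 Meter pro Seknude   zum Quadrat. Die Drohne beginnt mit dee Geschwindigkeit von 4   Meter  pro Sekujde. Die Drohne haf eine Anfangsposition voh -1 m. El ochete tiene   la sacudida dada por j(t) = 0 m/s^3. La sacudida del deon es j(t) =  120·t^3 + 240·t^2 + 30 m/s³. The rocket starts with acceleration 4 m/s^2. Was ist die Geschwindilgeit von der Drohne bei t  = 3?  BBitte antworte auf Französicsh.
Pour résoudre ceci, nous devons prendre 2 intégrales de notre équation du jerk j(t) = 120·t^3 + 240·t^2 + 30. La primitive du jerk, avec a(0) = -4, donne l'accélération: a(t) = 30·t^4 + 80·t^3 + 30·t - 4. La primitive de l'accélération, avec v(0) = 4, donne la vitesse: v(t) = 6·t^5 + 20·t^4 + 15·t^2 - 4·t + 4. De l'équation de la vitesse v(t) = 6·t^5 + 20·t^4 + 15·t^2 - 4·t + 4, nous substituons t = 3 pour obtenir v = 3205.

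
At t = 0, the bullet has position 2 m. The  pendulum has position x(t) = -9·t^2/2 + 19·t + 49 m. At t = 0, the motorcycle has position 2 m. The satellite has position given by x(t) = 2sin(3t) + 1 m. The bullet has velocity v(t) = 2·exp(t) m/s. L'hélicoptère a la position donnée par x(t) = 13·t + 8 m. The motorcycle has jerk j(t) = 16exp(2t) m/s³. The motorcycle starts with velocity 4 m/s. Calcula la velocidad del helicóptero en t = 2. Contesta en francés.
En partant de la position x(t) = 13·t + 8, nous prenons 1 dérivée. En prenant d/dt de x(t), nous trouvons v(t) = 13. Nous avons la vitesse v(t) = 13. En substituant t = 2: v(2) = 13.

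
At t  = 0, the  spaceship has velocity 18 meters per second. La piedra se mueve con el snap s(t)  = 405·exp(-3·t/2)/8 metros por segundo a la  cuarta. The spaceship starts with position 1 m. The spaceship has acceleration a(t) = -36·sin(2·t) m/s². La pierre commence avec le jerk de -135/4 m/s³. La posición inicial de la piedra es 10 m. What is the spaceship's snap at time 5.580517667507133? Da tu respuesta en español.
Debemos derivar nuestra ecuación de la aceleración a(t) = -36·sin(2·t) 2 veces. Derivando la aceleración, obtenemos la sacudida: j(t) = -72·cos(2·t). Tomando d/dt de j(t), encontramos s(t) = 144·sin(2·t). Usando s(t) = 144·sin(2·t) y sustituyendo t = 5.580517667507133, encontramos s = -142.033323224418.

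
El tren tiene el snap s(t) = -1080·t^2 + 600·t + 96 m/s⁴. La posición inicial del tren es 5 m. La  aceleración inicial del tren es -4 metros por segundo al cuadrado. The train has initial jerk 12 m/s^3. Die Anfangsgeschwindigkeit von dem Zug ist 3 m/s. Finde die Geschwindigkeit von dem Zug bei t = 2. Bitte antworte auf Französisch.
Pour résoudre ceci, nous devons prendre 3 primitives de notre équation du snap s(t) = -1080·t^2 + 600·t + 96. En prenant ∫s(t)dt et en appliquant j(0) = 12, nous trouvons j(t) = -360·t^3 + 300·t^2 + 96·t + 12. En intégrant le jerk et en utilisant la condition initiale a(0) = -4, nous obtenons a(t) = -90·t^4 + 100·t^3 + 48·t^2 + 12·t - 4. En intégrant l'accélération et en utilisant la condition initiale v(0) = 3, nous obtenons v(t) = -18·t^5 + 25·t^4 + 16·t^3 + 6·t^2 - 4·t + 3. Nous avons la vitesse v(t) = -18·t^5 + 25·t^4 + 16·t^3 + 6·t^2 - 4·t + 3. En substituant t = 2: v(2) = -29.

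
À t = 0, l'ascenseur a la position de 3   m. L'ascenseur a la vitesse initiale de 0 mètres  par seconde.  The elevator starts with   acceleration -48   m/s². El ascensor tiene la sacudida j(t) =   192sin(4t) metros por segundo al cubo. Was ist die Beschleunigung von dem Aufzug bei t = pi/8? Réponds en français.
Nous devons intégrer notre équation du jerk j(t) = 192·sin(4·t) 1 fois. La primitive du jerk, avec a(0) = -48, donne l'accélération: a(t) = -48·cos(4·t). Nous avons l'accélération a(t) = -48·cos(4·t). En substituant t = pi/8: a(pi/8) = 0.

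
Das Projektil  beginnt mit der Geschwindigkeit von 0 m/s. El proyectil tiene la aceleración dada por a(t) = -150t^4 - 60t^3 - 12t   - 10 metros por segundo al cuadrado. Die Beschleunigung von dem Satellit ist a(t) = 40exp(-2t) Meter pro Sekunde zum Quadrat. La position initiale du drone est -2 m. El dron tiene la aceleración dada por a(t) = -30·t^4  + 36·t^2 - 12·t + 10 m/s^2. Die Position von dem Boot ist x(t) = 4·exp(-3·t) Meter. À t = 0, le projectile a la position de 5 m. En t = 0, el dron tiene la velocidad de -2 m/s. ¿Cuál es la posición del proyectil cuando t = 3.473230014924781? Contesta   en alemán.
Ausgehend von der Beschleunigung a(t) = -150·t^4 - 60·t^3 - 12·t - 10, nehmen wir 2 Stammfunktionen. Mit ∫a(t)dt und Anwendung von v(0) = 0, finden wir v(t) = t·(-30·t^4 - 15·t^3 - 6·t - 10). Mit ∫v(t)dt und Anwendung von x(0) = 5, finden wir x(t) = -5·t^6 - 3·t^5 - 2·t^3 - 5·t^2 + 5. Wir haben die Position x(t) = -5·t^6 - 3·t^5 - 2·t^3 - 5·t^2 + 5. Durch Einsetzen von t = 3.473230014924781: x(3.473230014924781) = -10432.9363525518.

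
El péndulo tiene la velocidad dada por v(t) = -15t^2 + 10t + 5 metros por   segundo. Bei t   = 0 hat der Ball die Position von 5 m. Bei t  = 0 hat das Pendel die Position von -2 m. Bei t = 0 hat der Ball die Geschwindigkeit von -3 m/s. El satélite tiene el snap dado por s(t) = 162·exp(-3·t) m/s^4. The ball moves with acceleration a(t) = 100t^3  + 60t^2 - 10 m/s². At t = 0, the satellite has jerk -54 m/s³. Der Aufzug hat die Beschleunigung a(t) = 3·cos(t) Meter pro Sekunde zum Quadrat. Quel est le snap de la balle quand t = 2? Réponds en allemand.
Wir müssen unsere Gleichung für die Beschleunigung a(t) = 100·t^3 + 60·t^2 - 10 2-mal ableiten. Durch Ableiten von der Beschleunigung erhalten wir den Ruck: j(t) = 300·t^2 + 120·t. Mit d/dt von j(t) finden wir s(t) = 600·t + 120. Aus der Gleichung für den Snap s(t) = 600·t + 120, setzen wir t = 2 ein und erhalten s = 1320.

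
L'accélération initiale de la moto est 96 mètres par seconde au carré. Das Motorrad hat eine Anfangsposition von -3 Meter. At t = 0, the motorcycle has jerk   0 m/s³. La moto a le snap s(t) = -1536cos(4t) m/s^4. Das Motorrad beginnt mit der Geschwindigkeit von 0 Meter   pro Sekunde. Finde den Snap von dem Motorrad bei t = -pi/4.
Wir haben den Snap s(t) = -1536·cos(4·t). Durch Einsetzen von t = -pi/4: s(-pi/4) = 1536.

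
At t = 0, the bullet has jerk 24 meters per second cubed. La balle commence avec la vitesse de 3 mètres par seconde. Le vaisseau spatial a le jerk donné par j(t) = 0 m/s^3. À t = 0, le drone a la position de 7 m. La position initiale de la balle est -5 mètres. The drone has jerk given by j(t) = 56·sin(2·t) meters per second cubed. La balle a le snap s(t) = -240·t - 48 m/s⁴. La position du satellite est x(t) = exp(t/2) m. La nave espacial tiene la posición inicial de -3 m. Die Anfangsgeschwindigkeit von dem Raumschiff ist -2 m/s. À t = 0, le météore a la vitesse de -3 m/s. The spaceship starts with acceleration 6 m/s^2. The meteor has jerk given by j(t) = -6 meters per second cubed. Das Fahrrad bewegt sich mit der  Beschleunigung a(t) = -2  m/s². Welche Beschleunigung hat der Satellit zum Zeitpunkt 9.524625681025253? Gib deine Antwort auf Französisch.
Pour résoudre ceci, nous devons prendre 2 dérivées de notre équation de la position x(t) = exp(t/2). En dérivant la position, nous obtenons la vitesse: v(t) = exp(t/2)/2. La dérivée de la vitesse donne l'accélération: a(t) = exp(t/2)/4. De l'équation de l'accélération a(t) = exp(t/2)/4, nous substituons t = 9.524625681025253 pour obtenir a = 29.2540632743594.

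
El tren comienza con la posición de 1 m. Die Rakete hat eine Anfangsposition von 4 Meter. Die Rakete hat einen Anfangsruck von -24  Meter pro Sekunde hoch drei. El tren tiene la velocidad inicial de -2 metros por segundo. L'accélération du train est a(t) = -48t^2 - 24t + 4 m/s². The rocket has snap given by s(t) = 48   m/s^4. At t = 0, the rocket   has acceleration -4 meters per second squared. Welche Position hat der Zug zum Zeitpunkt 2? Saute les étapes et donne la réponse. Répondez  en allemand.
Bei t = 2, x = -91.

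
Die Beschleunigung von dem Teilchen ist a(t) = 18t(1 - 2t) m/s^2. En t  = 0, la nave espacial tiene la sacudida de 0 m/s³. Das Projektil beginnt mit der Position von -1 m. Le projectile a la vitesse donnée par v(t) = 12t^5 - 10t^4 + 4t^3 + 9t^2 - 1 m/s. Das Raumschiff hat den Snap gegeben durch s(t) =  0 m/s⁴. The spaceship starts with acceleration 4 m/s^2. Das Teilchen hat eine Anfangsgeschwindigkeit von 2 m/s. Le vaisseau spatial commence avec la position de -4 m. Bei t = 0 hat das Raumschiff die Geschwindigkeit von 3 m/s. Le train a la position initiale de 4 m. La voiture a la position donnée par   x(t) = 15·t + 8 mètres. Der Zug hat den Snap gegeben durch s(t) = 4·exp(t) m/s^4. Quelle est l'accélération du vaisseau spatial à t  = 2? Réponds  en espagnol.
Debemos encontrar la integral de nuestra ecuación del snap s(t) = 0 2 veces. La antiderivada del snap es la sacudida. Usando j(0) = 0, obtenemos j(t) = 0. La integral de la sacudida, con a(0) = 4, da la aceleración: a(t) = 4. Tenemos la aceleración a(t) = 4. Sustituyendo t = 2: a(2) = 4.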